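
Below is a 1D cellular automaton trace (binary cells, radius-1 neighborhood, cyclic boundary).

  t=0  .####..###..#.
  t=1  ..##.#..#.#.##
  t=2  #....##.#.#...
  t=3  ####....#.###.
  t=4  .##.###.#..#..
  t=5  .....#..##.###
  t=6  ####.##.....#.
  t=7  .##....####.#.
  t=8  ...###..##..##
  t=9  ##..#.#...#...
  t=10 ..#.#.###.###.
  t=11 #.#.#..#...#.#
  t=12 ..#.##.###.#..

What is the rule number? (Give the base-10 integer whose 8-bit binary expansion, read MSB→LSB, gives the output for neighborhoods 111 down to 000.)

149

  nb ###: next=#  (t=0,i=2, bit7=1)
  nb ##.: next=.  (t=0,i=4, bit6=0)
  nb #.#: next=.  (t=1,i=4, bit5=0)
  nb #..: next=#  (t=0,i=5, bit4=1)
  nb .##: next=.  (t=0,i=1, bit3=0)
  nb .#.: next=#  (t=0,i=12, bit2=1)
  nb ..#: next=.  (t=0,i=0, bit1=0)
  nb ...: next=#  (t=2,i=2, bit0=1)
  bits 10010101 = 149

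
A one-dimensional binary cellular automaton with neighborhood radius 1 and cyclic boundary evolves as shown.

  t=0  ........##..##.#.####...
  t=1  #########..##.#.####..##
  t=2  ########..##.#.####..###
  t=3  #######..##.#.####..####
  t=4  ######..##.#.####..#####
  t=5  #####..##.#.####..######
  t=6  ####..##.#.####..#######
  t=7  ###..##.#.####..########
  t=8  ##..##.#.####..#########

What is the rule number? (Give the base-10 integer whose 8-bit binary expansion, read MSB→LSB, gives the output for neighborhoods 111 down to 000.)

  ###|#  b7=1 t=0,i=18
  ##.|.  b6=0 t=0,i=9
  #.#|#  b5=1 t=0,i=14
  #..|.  b4=0 t=0,i=10
  .##|#  b3=1 t=0,i=8
  .#.|.  b2=0 t=0,i=15
  ..#|#  b1=1 t=0,i=7
  ...|#  b0=1 t=0,i=0
  bits 10101011 = 171

171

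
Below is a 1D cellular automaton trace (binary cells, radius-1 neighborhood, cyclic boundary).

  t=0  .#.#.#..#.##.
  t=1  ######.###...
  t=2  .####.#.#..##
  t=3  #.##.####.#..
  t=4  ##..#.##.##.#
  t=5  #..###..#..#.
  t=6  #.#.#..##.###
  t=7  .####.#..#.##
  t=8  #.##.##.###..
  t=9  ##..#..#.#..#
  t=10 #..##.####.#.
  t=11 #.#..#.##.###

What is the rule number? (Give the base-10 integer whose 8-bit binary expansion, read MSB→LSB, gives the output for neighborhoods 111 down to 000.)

167

  ### -> #   bit 7 = 1  t=1,i=1
  ##. -> .   bit 6 = 0  t=0,i=11
  #.# -> #   bit 5 = 1  t=0,i=2
  #.. -> .   bit 4 = 0  t=0,i=6
  .## -> .   bit 3 = 0  t=0,i=10
  .#. -> #   bit 2 = 1  t=0,i=1
  ..# -> #   bit 1 = 1  t=0,i=0
  ... -> #   bit 0 = 1  t=1,i=11
  bits 10100111 = 167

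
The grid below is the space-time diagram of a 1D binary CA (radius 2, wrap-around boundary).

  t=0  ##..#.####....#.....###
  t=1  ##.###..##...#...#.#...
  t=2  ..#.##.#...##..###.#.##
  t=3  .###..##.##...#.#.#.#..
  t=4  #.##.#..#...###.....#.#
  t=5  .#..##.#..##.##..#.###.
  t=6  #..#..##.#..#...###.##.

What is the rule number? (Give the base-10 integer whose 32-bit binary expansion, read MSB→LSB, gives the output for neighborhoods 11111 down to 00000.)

  ##### -> .   bit 31 = 0  t=0,i=22
  ####. -> #   bit 30 = 1  t=0,i=0
  ###.# -> .   bit 29 = 0  t=2,i=17
  ###.. -> #   bit 28 = 1  t=0,i=1
  ##.## -> #   bit 27 = 1  t=1,i=2
  ##.#. -> #   bit 26 = 1  t=2,i=6
  ##..# -> .   bit 25 = 0  t=0,i=2
  ##... -> .   bit 24 = 0  t=0,i=10
  #.### -> .   bit 23 = 0  t=0,i=6
  #.##. -> .   bit 22 = 0  t=2,i=4
  #.#.# -> .   bit 21 = 0  t=2,i=19
  #.#.. -> #   bit 20 = 1  t=1,i=19
  #..## -> #   bit 19 = 1  t=1,i=7
  #..#. -> #   bit 18 = 1  t=0,i=3
  #...# -> #   bit 17 = 1  t=1,i=11
  #.... -> .   bit 16 = 0  t=0,i=11
  .#### -> .   bit 15 = 0  t=0,i=7
  .###. -> #   bit 14 = 1  t=1,i=4
  .##.# -> .   bit 13 = 0  t=1,i=1
  .##.. -> .   bit 12 = 0  t=1,i=9
  .#.## -> #   bit 11 = 1  t=0,i=5
  .#.#. -> .   bit 10 = 0  t=1,i=18
  .#..# -> .   bit 9 = 0  t=4,i=6
  .#... -> .   bit 8 = 0  t=0,i=15
  ..### -> .   bit 7 = 0  t=0,i=20
  ..##. -> .   bit 6 = 0  t=1,i=0
  ..#.# -> #   bit 5 = 1  t=0,i=4
  ..#.. -> .   bit 4 = 0  t=0,i=14
  ...## -> #   bit 3 = 1  t=0,i=19
  ...#. -> #   bit 2 = 1  t=0,i=13
  ....# -> .   bit 1 = 0  t=0,i=12
  ..... -> #   bit 0 = 1  t=0,i=17
  bits 01011100000111100100100000101101 = 1545488429

1545488429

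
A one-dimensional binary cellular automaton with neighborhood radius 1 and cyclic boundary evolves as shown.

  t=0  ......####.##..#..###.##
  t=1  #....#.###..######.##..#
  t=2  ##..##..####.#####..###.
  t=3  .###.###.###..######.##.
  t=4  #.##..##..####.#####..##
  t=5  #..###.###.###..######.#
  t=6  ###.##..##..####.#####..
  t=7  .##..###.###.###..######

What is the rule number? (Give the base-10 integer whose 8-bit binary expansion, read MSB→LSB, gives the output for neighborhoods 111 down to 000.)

  [7] ### => #  t=0,i=7
  [6] ##. => #  t=0,i=9
  [5] #.# => .  t=0,i=10
  [4] #.. => #  t=0,i=0
  [3] .## => .  t=0,i=6
  [2] .#. => #  t=0,i=15
  [1] ..# => #  t=0,i=5
  [0] ... => .  t=0,i=1
  bits 11010110 = 214

214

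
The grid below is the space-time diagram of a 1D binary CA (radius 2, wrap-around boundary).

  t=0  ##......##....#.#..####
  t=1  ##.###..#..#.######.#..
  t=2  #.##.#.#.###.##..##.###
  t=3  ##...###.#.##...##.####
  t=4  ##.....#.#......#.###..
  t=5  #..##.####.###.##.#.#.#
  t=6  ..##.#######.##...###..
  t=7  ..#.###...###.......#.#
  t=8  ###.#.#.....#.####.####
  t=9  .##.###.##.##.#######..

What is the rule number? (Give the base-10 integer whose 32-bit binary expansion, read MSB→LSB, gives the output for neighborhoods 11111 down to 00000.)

2025686629

  [31] ##### => .  t=0,i=21
  [30] ####. => #  t=0,i=0
  [29] ###.# => #  t=1,i=18
  [28] ###.. => #  t=0,i=1
  [27] ##.## => #  t=1,i=2
  [26] ##.#. => .  t=1,i=19
  [25] ##..# => .  t=1,i=6
  [24] ##... => .  t=0,i=2
  [23] #.### => #  t=1,i=3
  [22] #.##. => .  t=2,i=2
  [21] #.#.# => #  t=2,i=5
  [20] #.#.. => #  t=0,i=16
  [19] #..## => #  t=0,i=18
  [18] #..#. => #  t=1,i=7
  [17] #...# => .  t=3,i=3
  [16] #.... => #  t=0,i=3
  [15] .#### => #  t=0,i=20
  [14] .###. => .  t=1,i=4
  [13] .##.# => .  t=1,i=1
  [12] .##.. => .  t=0,i=9
  [11] .#.## => .  t=1,i=12
  [10] .#.#. => #  t=0,i=15
  [9] .#..# => #  t=0,i=17
  [8] .#... => .  t=4,i=10
  [7] ..### => .  t=0,i=19
  [6] ..##. => #  t=0,i=8
  [5] ..#.# => #  t=0,i=14
  [4] ..#.. => .  t=1,i=8
  [3] ...## => .  t=0,i=7
  [2] ...#. => #  t=0,i=13
  [1] ....# => .  t=0,i=6
  [0] ..... => #  t=0,i=4
  bits 01111000101111011000011001100101 = 2025686629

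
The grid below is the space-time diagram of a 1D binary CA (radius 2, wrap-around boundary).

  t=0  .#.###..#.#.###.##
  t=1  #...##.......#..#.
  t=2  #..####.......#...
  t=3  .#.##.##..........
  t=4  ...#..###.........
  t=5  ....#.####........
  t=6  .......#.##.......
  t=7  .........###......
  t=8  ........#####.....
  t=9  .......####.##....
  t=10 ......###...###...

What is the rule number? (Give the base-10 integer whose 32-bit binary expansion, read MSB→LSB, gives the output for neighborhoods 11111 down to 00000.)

2505102024

  #####|#  b31=1 t=8,i=10
  ####.|.  b30=0 t=2,i=5
  ###.#|.  b29=0 t=0,i=14
  ###..|#  b28=1 t=0,i=5
  ##.##|.  b27=0 t=0,i=15
  ##.#.|#  b26=1 t=0,i=0
  ##..#|.  b25=0 t=0,i=6
  ##...|#  b24=1 t=1,i=6
  #.###|.  b23=0 t=0,i=3
  #.##.|#  b22=1 t=0,i=16
  #.#.#|.  b21=0 t=0,i=1
  #.#..|#  b20=1 t=1,i=0
  #..##|.  b19=0 t=2,i=2
  #..#.|.  b18=0 t=0,i=7
  #...#|.  b17=0 t=1,i=2
  #....|.  b16=0 t=1,i=7
  .####|#  b15=1 t=2,i=4
  .###.|#  b14=1 t=0,i=4
  .##.#|.  b13=0 t=0,i=17
  .##..|#  b12=1 t=1,i=5
  .#.##|.  b11=0 t=0,i=2
  .#.#.|.  b10=0 t=0,i=9
  .#..#|#  b9=1 t=1,i=14
  .#...|.  b8=0 t=1,i=1
  ..###|#  b7=1 t=2,i=3
  ..##.|#  b6=1 t=1,i=4
  ..#.#|.  b5=0 t=0,i=8
  ..#..|.  b4=0 t=1,i=13
  ...##|#  b3=1 t=1,i=3
  ...#.|.  b2=0 t=1,i=12
  ....#|.  b1=0 t=1,i=11
  .....|.  b0=0 t=1,i=8
  bits 10010101010100001101001011001000 = 2505102024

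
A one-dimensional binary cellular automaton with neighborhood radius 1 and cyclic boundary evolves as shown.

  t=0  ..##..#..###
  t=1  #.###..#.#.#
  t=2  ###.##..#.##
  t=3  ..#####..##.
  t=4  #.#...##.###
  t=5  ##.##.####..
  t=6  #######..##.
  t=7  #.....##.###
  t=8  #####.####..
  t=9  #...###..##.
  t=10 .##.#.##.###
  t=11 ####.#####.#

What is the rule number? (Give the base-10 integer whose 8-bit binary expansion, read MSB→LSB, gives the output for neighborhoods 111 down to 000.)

  [7] ### => .  t=0,i=10
  [6] ##. => #  t=0,i=3
  [5] #.# => #  t=1,i=1
  [4] #.. => #  t=0,i=0
  [3] .## => #  t=0,i=2
  [2] .#. => .  t=0,i=6
  [1] ..# => .  t=0,i=1
  [0] ... => #  t=3,i=0
  bits 01111001 = 121

121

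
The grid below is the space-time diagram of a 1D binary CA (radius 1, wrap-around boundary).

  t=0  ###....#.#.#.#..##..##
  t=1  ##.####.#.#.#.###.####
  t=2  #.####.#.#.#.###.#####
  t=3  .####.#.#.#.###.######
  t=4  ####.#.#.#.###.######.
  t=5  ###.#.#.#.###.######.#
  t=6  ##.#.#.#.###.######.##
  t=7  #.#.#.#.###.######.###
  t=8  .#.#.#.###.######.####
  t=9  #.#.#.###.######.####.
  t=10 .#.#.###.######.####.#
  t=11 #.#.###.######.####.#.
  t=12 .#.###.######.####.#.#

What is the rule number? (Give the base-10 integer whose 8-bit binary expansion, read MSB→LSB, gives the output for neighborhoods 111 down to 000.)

187

  nb ###: next=#  (t=0,i=0, bit7=1)
  nb ##.: next=.  (t=0,i=2, bit6=0)
  nb #.#: next=#  (t=0,i=8, bit5=1)
  nb #..: next=#  (t=0,i=3, bit4=1)
  nb .##: next=#  (t=0,i=16, bit3=1)
  nb .#.: next=.  (t=0,i=7, bit2=0)
  nb ..#: next=#  (t=0,i=6, bit1=1)
  nb ...: next=#  (t=0,i=4, bit0=1)
  bits 10111011 = 187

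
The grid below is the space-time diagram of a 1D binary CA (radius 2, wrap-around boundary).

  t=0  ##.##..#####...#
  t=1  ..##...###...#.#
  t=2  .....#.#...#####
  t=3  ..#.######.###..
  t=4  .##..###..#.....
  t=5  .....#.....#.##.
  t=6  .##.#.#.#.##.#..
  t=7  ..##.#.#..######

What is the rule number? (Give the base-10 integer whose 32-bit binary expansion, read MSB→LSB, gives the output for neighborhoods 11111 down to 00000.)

2354226597

  [31] ##### => #  t=0,i=9
  [30] ####. => .  t=0,i=10
  [29] ###.# => .  t=0,i=1
  [28] ###.. => .  t=0,i=11
  [27] ##.## => #  t=0,i=2
  [26] ##.#. => #  t=6,i=3
  [25] ##..# => .  t=0,i=5
  [24] ##... => .  t=0,i=12
  [23] #.### => .  t=3,i=4
  [22] #.##. => #  t=0,i=3
  [21] #.#.# => .  t=6,i=4
  [20] #.#.. => #  t=1,i=15
  [19] #..## => .  t=0,i=6
  [18] #..#. => .  t=4,i=9
  [17] #...# => #  t=0,i=13
  [16] #.... => .  t=2,i=1
  [15] .#### => #  t=0,i=8
  [14] .###. => .  t=0,i=0
  [13] .##.# => #  t=6,i=2
  [12] .##.. => .  t=0,i=4
  [11] .#.## => .  t=3,i=3
  [10] .#.#. => #  t=1,i=14
  [9] .#..# => .  t=1,i=0
  [8] .#... => #  t=2,i=8
  [7] ..### => #  t=0,i=7
  [6] ..##. => .  t=1,i=2
  [5] ..#.# => #  t=1,i=13
  [4] ..#.. => .  t=4,i=10
  [3] ...## => .  t=0,i=14
  [2] ...#. => #  t=1,i=12
  [1] ....# => .  t=2,i=3
  [0] ..... => #  t=2,i=2
  bits 10001100010100101010010110100101 = 2354226597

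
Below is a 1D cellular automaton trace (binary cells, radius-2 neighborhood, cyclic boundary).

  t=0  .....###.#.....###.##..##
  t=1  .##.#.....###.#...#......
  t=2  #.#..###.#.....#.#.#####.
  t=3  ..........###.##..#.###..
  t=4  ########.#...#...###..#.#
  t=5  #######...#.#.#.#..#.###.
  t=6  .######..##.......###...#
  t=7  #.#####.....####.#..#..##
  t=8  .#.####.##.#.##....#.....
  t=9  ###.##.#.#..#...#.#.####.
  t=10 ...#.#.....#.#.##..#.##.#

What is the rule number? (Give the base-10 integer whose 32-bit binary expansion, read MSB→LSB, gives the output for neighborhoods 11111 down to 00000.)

  nb #####: next=#  (t=2,i=21, bit31=1)
  nb ####.: next=#  (t=2,i=22, bit30=1)
  nb ###.#: next=.  (t=0,i=7, bit29=0)
  nb ###..: next=#  (t=3,i=22, bit28=1)
  nb ##.##: next=#  (t=0,i=18, bit27=1)
  nb ##.#.: next=.  (t=0,i=8, bit26=0)
  nb ##..#: next=.  (t=0,i=21, bit25=0)
  nb ##...: next=.  (t=0,i=0, bit24=0)
  nb #.###: next=.  (t=2,i=19, bit23=0)
  nb #.##.: next=.  (t=0,i=19, bit22=0)
  nb #.#.#: next=.  (t=2,i=0, bit21=0)
  nb #.#..: next=.  (t=0,i=9, bit20=0)
  nb #..##: next=.  (t=0,i=22, bit19=0)
  nb #..#.: next=#  (t=3,i=17, bit18=1)
  nb #...#: next=.  (t=1,i=16, bit17=0)
  nb #....: next=#  (t=0,i=1, bit16=1)
  nb .####: next=#  (t=2,i=20, bit15=1)
  nb .###.: next=.  (t=0,i=6, bit14=0)
  nb .##.#: next=#  (t=1,i=2, bit13=1)
  nb .##..: next=.  (t=0,i=20, bit12=0)
  nb .#.##: next=#  (t=2,i=18, bit11=1)
  nb .#.#.: next=.  (t=2,i=1, bit10=0)
  nb .#..#: next=.  (t=2,i=3, bit9=0)
  nb .#...: next=#  (t=0,i=10, bit8=1)
  nb ..###: next=.  (t=0,i=5, bit7=0)
  nb ..##.: next=.  (t=0,i=23, bit6=0)
  nb ..#.#: next=#  (t=2,i=15, bit5=1)
  nb ..#..: next=.  (t=1,i=18, bit4=0)
  nb ...##: next=#  (t=0,i=4, bit3=1)
  nb ...#.: next=#  (t=1,i=17, bit2=1)
  nb ....#: next=.  (t=0,i=3, bit1=0)
  nb .....: next=#  (t=0,i=2, bit0=1)
  bits 11011000000001011010100100101101 = 3624249645

3624249645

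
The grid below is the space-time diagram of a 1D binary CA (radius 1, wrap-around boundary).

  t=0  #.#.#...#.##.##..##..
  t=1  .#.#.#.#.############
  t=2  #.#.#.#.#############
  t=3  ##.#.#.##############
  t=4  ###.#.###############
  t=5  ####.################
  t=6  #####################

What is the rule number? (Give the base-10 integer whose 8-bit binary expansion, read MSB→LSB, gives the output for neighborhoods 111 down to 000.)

250

  [7] ### => #  t=1,i=10
  [6] ##. => #  t=0,i=11
  [5] #.# => #  t=0,i=1
  [4] #.. => #  t=0,i=5
  [3] .## => #  t=0,i=10
  [2] .#. => .  t=0,i=0
  [1] ..# => #  t=0,i=7
  [0] ... => .  t=0,i=6
  bits 11111010 = 250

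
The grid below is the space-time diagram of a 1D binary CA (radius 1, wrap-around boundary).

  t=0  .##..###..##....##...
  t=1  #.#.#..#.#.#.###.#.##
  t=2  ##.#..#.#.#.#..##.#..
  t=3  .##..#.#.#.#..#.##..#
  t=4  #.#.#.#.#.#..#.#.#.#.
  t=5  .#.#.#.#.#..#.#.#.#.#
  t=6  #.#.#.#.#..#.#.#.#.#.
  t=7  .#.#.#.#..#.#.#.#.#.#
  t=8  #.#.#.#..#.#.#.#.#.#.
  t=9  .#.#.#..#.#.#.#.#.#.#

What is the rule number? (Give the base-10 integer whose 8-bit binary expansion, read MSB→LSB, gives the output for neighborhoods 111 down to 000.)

99

  [7] ### => .  t=0,i=6
  [6] ##. => #  t=0,i=2
  [5] #.# => #  t=1,i=1
  [4] #.. => .  t=0,i=3
  [3] .## => .  t=0,i=1
  [2] .#. => .  t=1,i=2
  [1] ..# => #  t=0,i=0
  [0] ... => #  t=0,i=13
  bits 01100011 = 99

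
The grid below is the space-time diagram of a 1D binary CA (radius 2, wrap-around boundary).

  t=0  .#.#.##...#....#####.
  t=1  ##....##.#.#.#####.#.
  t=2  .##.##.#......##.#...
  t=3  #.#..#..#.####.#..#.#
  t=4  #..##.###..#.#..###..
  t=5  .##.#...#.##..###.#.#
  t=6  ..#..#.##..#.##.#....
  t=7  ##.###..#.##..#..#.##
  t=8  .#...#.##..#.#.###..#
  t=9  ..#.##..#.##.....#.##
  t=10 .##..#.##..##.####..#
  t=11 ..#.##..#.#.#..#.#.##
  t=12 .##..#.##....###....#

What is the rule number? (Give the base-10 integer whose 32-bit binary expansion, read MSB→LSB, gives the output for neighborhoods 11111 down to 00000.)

2970399663

  #####|#  b31=1 t=0,i=17
  ####.|.  b30=0 t=0,i=18
  ###.#|#  b29=1 t=1,i=17
  ###..|#  b28=1 t=0,i=19
  ##.##|.  b27=0 t=2,i=3
  ##.#.|.  b26=0 t=1,i=8
  ##..#|.  b25=0 t=0,i=20
  ##...|#  b24=1 t=0,i=7
  #.###|.  b23=0 t=1,i=13
  #.##.|.  b22=0 t=0,i=5
  #.#.#|.  b21=0 t=0,i=3
  #.#..|.  b20=0 t=2,i=7
  #..##|#  b19=1 t=4,i=2
  #..#.|#  b18=1 t=0,i=0
  #...#|.  b17=0 t=0,i=8
  #....|.  b16=0 t=0,i=12
  .####|#  b15=1 t=0,i=16
  .###.|.  b14=0 t=4,i=7
  .##.#|#  b13=1 t=1,i=7
  .##..|#  b12=1 t=0,i=6
  .#.##|.  b11=0 t=0,i=4
  .#.#.|.  b10=0 t=0,i=2
  .#..#|#  b9=1 t=3,i=3
  .#...|#  b8=1 t=0,i=11
  ..###|#  b7=1 t=0,i=15
  ..##.|.  b6=0 t=1,i=6
  ..#.#|#  b5=1 t=0,i=1
  ..#..|.  b4=0 t=0,i=10
  ...##|#  b3=1 t=0,i=14
  ...#.|#  b2=1 t=0,i=9
  ....#|#  b1=1 t=0,i=13
  .....|#  b0=1 t=2,i=10
  bits 10110001000011001011001110101111 = 2970399663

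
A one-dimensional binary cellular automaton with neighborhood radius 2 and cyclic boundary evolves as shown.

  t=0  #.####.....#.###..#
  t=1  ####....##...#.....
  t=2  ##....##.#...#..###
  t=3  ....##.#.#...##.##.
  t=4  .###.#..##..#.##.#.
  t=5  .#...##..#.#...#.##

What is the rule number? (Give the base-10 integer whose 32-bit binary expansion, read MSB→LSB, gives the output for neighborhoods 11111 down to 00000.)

143963803

  nb #####: next=.  (t=2,i=18, bit31=0)
  nb ####.: next=.  (t=0,i=4, bit30=0)
  nb ###.#: next=.  (t=4,i=3, bit29=0)
  nb ###..: next=.  (t=0,i=5, bit28=0)
  nb ##.##: next=#  (t=0,i=1, bit27=1)
  nb ##.#.: next=.  (t=2,i=8, bit26=0)
  nb ##..#: next=.  (t=0,i=16, bit25=0)
  nb ##...: next=.  (t=0,i=6, bit24=0)
  nb #.###: next=#  (t=0,i=2, bit23=1)
  nb #.##.: next=.  (t=3,i=16, bit22=0)
  nb #.#.#: next=.  (t=3,i=7, bit21=0)
  nb #.#..: next=#  (t=2,i=9, bit20=1)
  nb #..##: next=.  (t=0,i=17, bit19=0)
  nb #..#.: next=#  (t=4,i=11, bit18=1)
  nb #...#: next=.  (t=1,i=11, bit17=0)
  nb #....: next=.  (t=0,i=7, bit16=0)
  nb .####: next=#  (t=0,i=3, bit15=1)
  nb .###.: next=.  (t=0,i=14, bit14=0)
  nb .##.#: next=#  (t=0,i=0, bit13=1)
  nb .##..: next=#  (t=1,i=9, bit12=1)
  nb .#.##: next=.  (t=0,i=12, bit11=0)
  nb .#.#.: next=#  (t=3,i=8, bit10=1)
  nb .#..#: next=#  (t=2,i=14, bit9=1)
  nb .#...: next=.  (t=1,i=14, bit8=0)
  nb ..###: next=#  (t=1,i=0, bit7=1)
  nb ..##.: next=.  (t=0,i=18, bit6=0)
  nb ..#.#: next=.  (t=0,i=11, bit5=0)
  nb ..#..: next=#  (t=1,i=13, bit4=1)
  nb ...##: next=#  (t=1,i=7, bit3=1)
  nb ...#.: next=.  (t=0,i=10, bit2=0)
  nb ....#: next=#  (t=0,i=9, bit1=1)
  nb .....: next=#  (t=0,i=8, bit0=1)
  bits 00001000100101001011011010011011 = 143963803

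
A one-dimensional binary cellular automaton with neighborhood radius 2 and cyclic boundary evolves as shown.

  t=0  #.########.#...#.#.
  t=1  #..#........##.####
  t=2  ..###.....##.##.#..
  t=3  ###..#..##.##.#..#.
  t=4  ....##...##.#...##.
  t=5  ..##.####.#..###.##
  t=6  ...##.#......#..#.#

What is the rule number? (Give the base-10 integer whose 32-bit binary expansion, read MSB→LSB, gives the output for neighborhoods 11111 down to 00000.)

153531834

  nb #####: next=.  (t=0,i=4, bit31=0)
  nb ####.: next=.  (t=0,i=8, bit30=0)
  nb ###.#: next=.  (t=0,i=9, bit29=0)
  nb ###..: next=.  (t=1,i=0, bit28=0)
  nb ##.##: next=#  (t=1,i=14, bit27=1)
  nb ##.#.: next=.  (t=0,i=10, bit26=0)
  nb ##..#: next=.  (t=1,i=1, bit25=0)
  nb ##...: next=#  (t=2,i=5, bit24=1)
  nb #.###: next=.  (t=0,i=2, bit23=0)
  nb #.##.: next=.  (t=2,i=13, bit22=0)
  nb #.#.#: next=#  (t=0,i=0, bit21=1)
  nb #.#..: next=.  (t=0,i=11, bit20=0)
  nb #..##: next=.  (t=3,i=7, bit19=0)
  nb #..#.: next=#  (t=1,i=2, bit18=1)
  nb #...#: next=#  (t=0,i=13, bit17=1)
  nb #....: next=.  (t=1,i=5, bit16=0)
  nb .####: next=#  (t=0,i=3, bit15=1)
  nb .###.: next=.  (t=2,i=3, bit14=0)
  nb .##.#: next=#  (t=1,i=13, bit13=1)
  nb .##..: next=#  (t=4,i=5, bit12=1)
  nb .#.##: next=.  (t=0,i=1, bit11=0)
  nb .#.#.: next=#  (t=0,i=16, bit10=1)
  nb .#..#: next=.  (t=3,i=6, bit9=0)
  nb .#...: next=#  (t=0,i=12, bit8=1)
  nb ..###: next=#  (t=2,i=2, bit7=1)
  nb ..##.: next=.  (t=1,i=12, bit6=0)
  nb ..#.#: next=#  (t=0,i=15, bit5=1)
  nb ..#..: next=#  (t=1,i=3, bit4=1)
  nb ...##: next=#  (t=1,i=11, bit3=1)
  nb ...#.: next=.  (t=0,i=14, bit2=0)
  nb ....#: next=#  (t=1,i=10, bit1=1)
  nb .....: next=.  (t=1,i=6, bit0=0)
  bits 00001001001001101011010110111010 = 153531834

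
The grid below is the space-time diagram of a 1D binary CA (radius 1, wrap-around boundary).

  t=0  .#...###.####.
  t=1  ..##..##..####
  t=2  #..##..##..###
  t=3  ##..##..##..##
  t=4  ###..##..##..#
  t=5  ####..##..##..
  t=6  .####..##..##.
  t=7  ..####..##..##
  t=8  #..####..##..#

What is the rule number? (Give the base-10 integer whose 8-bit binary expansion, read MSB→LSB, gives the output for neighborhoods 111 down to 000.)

209

  [7] ### => #  t=0,i=6
  [6] ##. => #  t=0,i=7
  [5] #.# => .  t=0,i=8
  [4] #.. => #  t=0,i=2
  [3] .## => .  t=0,i=5
  [2] .#. => .  t=0,i=1
  [1] ..# => .  t=0,i=0
  [0] ... => #  t=0,i=3
  bits 11010001 = 209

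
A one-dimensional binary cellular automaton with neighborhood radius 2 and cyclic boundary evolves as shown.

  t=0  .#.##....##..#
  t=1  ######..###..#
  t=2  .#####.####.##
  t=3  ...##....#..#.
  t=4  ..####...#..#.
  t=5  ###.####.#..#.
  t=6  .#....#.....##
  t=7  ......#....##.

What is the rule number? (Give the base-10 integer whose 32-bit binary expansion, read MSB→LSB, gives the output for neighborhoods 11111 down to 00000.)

3513408760

  [31] ##### => #  t=1,i=1
  [30] ####. => #  t=1,i=4
  [29] ###.# => .  t=2,i=5
  [28] ###.. => #  t=1,i=5
  [27] ##.## => .  t=2,i=0
  [26] ##.#. => .  t=5,i=8
  [25] ##..# => .  t=0,i=11
  [24] ##... => #  t=0,i=5
  [23] #.### => .  t=2,i=1
  [22] #.##. => #  t=0,i=3
  [21] #.#.# => #  t=0,i=1
  [20] #.#.. => .  t=5,i=9
  [19] #..## => #  t=1,i=7
  [18] #..#. => .  t=0,i=12
  [17] #...# => #  t=4,i=0
  [16] #.... => .  t=0,i=6
  [15] .#### => .  t=1,i=0
  [14] .###. => #  t=1,i=9
  [13] .##.# => .  t=2,i=13
  [12] .##.. => #  t=0,i=4
  [11] .#.## => #  t=0,i=2
  [10] .#.#. => #  t=0,i=0
  [9] .#..# => .  t=3,i=10
  [8] .#... => .  t=3,i=13
  [7] ..### => #  t=1,i=8
  [6] ..##. => #  t=0,i=9
  [5] ..#.# => #  t=0,i=13
  [4] ..#.. => #  t=3,i=9
  [3] ...## => #  t=0,i=8
  [2] ...#. => .  t=3,i=8
  [1] ....# => .  t=0,i=7
  [0] ..... => .  t=6,i=9
  bits 11010001011010100101110011111000 = 3513408760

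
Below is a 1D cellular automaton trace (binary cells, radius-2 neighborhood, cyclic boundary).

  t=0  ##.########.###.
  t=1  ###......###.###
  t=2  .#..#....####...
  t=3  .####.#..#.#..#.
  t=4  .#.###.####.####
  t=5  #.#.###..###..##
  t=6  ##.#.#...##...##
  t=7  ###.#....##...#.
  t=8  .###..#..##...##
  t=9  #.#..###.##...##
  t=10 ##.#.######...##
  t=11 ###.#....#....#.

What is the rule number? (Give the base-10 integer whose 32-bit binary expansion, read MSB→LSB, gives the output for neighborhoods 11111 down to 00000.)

1816493808

  nb #####: next=.  (t=0,i=5, bit31=0)
  nb ####.: next=#  (t=0,i=9, bit30=1)
  nb ###.#: next=#  (t=0,i=10, bit29=1)
  nb ###..: next=.  (t=1,i=2, bit28=0)
  nb ##.##: next=#  (t=0,i=2, bit27=1)
  nb ##.#.: next=#  (t=3,i=5, bit26=1)
  nb ##..#: next=.  (t=5,i=7, bit25=0)
  nb ##...: next=.  (t=1,i=3, bit24=0)
  nb #.###: next=.  (t=0,i=3, bit23=0)
  nb #.##.: next=#  (t=0,i=0, bit22=1)
  nb #.#.#: next=.  (t=4,i=1, bit21=0)
  nb #.#..: next=.  (t=3,i=6, bit20=0)
  nb #..##: next=.  (t=3,i=0, bit19=0)
  nb #..#.: next=#  (t=2,i=3, bit18=1)
  nb #...#: next=.  (t=6,i=7, bit17=0)
  nb #....: next=#  (t=1,i=4, bit16=1)
  nb .####: next=.  (t=0,i=4, bit15=0)
  nb .###.: next=#  (t=0,i=13, bit14=1)
  nb .##.#: next=#  (t=0,i=1, bit13=1)
  nb .##..: next=#  (t=6,i=10, bit12=1)
  nb .#.##: next=#  (t=4,i=2, bit11=1)
  nb .#.#.: next=#  (t=3,i=10, bit10=1)
  nb .#..#: next=#  (t=2,i=2, bit9=1)
  nb .#...: next=.  (t=2,i=5, bit8=0)
  nb ..###: next=#  (t=1,i=9, bit7=1)
  nb ..##.: next=#  (t=6,i=9, bit6=1)
  nb ..#.#: next=#  (t=3,i=9, bit5=1)
  nb ..#..: next=#  (t=2,i=1, bit4=1)
  nb ...##: next=.  (t=1,i=8, bit3=0)
  nb ...#.: next=.  (t=2,i=0, bit2=0)
  nb ....#: next=.  (t=1,i=7, bit1=0)
  nb .....: next=.  (t=1,i=5, bit0=0)
  bits 01101100010001010111111011110000 = 1816493808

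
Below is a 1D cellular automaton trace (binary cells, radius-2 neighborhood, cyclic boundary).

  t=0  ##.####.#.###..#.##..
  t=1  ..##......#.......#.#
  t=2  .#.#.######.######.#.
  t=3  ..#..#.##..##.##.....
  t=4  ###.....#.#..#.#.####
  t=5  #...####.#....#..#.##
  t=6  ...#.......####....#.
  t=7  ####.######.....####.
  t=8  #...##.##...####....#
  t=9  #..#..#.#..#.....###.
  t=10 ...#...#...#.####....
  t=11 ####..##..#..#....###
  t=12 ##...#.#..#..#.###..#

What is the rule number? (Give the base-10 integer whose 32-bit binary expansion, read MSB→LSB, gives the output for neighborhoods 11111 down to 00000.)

2290684959

  #####|#  b31=1 t=2,i=7
  ####.|.  b30=0 t=0,i=5
  ###.#|.  b29=0 t=0,i=6
  ###..|.  b28=0 t=0,i=12
  ##.##|#  b27=1 t=0,i=2
  ##.#.|.  b26=0 t=0,i=7
  ##..#|.  b25=0 t=0,i=13
  ##...|.  b24=0 t=1,i=4
  #.###|#  b23=1 t=0,i=3
  #.##.|.  b22=0 t=0,i=17
  #.#.#|.  b21=0 t=0,i=8
  #.#..|.  b20=0 t=1,i=20
  #..##|#  b19=1 t=0,i=20
  #..#.|.  b18=0 t=0,i=14
  #...#|.  b17=0 t=5,i=2
  #....|#  b16=1 t=1,i=5
  .####|.  b15=0 t=0,i=4
  .###.|.  b14=0 t=0,i=11
  .##.#|.  b13=0 t=0,i=1
  .##..|#  b12=1 t=0,i=18
  .#.##|.  b11=0 t=0,i=9
  .#.#.|#  b10=1 t=1,i=19
  .#..#|.  b9=0 t=1,i=0
  .#...|.  b8=0 t=1,i=11
  ..###|.  b7=0 t=5,i=4
  ..##.|.  b6=0 t=0,i=0
  ..#.#|.  b5=0 t=0,i=15
  ..#..|#  b4=1 t=1,i=10
  ...##|#  b3=1 t=5,i=3
  ...#.|#  b2=1 t=1,i=9
  ....#|#  b1=1 t=1,i=8
  .....|#  b0=1 t=1,i=6
  bits 10001000100010010001010000011111 = 2290684959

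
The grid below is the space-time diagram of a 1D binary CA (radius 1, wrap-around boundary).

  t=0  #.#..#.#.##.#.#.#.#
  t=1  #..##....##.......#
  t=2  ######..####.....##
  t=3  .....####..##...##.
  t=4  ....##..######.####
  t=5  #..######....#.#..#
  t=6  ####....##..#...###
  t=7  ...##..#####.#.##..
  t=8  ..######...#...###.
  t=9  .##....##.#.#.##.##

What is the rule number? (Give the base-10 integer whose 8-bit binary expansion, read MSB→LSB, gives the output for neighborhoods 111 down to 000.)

  ###|.  b7=0 t=2,i=0
  ##.|#  b6=1 t=0,i=0
  #.#|.  b5=0 t=0,i=1
  #..|#  b4=1 t=0,i=3
  .##|#  b3=1 t=0,i=9
  .#.|.  b2=0 t=0,i=2
  ..#|#  b1=1 t=0,i=4
  ...|.  b0=0 t=1,i=6
  bits 01011010 = 90

90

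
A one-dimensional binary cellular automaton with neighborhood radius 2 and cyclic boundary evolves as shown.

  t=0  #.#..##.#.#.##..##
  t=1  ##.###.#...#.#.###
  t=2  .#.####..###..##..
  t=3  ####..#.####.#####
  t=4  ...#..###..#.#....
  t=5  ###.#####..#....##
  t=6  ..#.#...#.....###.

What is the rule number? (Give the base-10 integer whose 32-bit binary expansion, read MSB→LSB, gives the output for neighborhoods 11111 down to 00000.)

  #####|.  b31=0 t=1,i=17
  ####.|.  b30=0 t=1,i=0
  ###.#|#  b29=1 t=0,i=0
  ###..|#  b28=1 t=2,i=6
  ##.##|.  b27=0 t=1,i=2
  ##.#.|#  b26=1 t=0,i=1
  ##..#|.  b25=0 t=0,i=14
  ##...|#  b24=1 t=2,i=16
  #.###|#  b23=1 t=1,i=3
  #.##.|.  b22=0 t=0,i=12
  #.#.#|.  b21=0 t=0,i=8
  #.#..|.  b20=0 t=0,i=2
  #..##|#  b19=1 t=0,i=4
  #..#.|.  b18=0 t=3,i=5
  #...#|#  b17=1 t=1,i=9
  #....|.  b16=0 t=4,i=15
  .####|.  b15=0 t=1,i=16
  .###.|#  b14=1 t=0,i=17
  .##.#|.  b13=0 t=0,i=6
  .##..|#  b12=1 t=0,i=13
  .#.##|#  b11=1 t=0,i=11
  .#.#.|.  b10=0 t=0,i=9
  .#..#|#  b9=1 t=0,i=3
  .#...|.  b8=0 t=1,i=8
  ..###|#  b7=1 t=0,i=16
  ..##.|#  b6=1 t=0,i=5
  ..#.#|#  b5=1 t=1,i=11
  ..#..|.  b4=0 t=4,i=3
  ...##|#  b3=1 t=5,i=15
  ...#.|#  b2=1 t=1,i=10
  ....#|#  b1=1 t=4,i=1
  .....|#  b0=1 t=4,i=0
  bits 00110101100010100101101011101111 = 898259695

898259695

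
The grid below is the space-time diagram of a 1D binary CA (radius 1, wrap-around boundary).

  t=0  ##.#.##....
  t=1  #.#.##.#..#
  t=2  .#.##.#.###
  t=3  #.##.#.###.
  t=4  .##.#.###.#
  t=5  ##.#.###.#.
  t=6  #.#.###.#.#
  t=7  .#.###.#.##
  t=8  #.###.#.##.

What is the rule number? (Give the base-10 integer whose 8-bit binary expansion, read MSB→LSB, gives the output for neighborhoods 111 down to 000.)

  ### -> #   bit 7 = 1  t=2,i=9
  ##. -> .   bit 6 = 0  t=0,i=1
  #.# -> #   bit 5 = 1  t=0,i=2
  #.. -> #   bit 4 = 1  t=0,i=7
  .## -> #   bit 3 = 1  t=0,i=0
  .#. -> .   bit 2 = 0  t=0,i=3
  ..# -> #   bit 1 = 1  t=0,i=10
  ... -> .   bit 0 = 0  t=0,i=8
  bits 10111010 = 186

186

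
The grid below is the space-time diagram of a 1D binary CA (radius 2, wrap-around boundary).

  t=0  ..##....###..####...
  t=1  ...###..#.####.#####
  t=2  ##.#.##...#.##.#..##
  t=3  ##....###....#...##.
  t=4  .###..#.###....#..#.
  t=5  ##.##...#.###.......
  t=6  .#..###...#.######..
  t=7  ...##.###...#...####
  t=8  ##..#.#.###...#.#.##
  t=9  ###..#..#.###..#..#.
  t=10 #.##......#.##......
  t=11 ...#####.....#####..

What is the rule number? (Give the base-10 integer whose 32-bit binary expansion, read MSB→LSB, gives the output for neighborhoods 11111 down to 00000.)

1938502785

  ##### -> .   bit 31 = 0  t=1,i=17
  ####. -> #   bit 30 = 1  t=0,i=15
  ###.# -> #   bit 29 = 1  t=1,i=13
  ###.. -> #   bit 28 = 1  t=0,i=10
  ##.## -> .   bit 27 = 0  t=1,i=14
  ##.#. -> .   bit 26 = 0  t=2,i=2
  ##..# -> #   bit 25 = 1  t=0,i=11
  ##... -> #   bit 24 = 1  t=0,i=4
  #.### -> #   bit 23 = 1  t=1,i=10
  #.##. -> .   bit 22 = 0  t=2,i=5
  #.#.# -> .   bit 21 = 0  t=2,i=3
  #.#.. -> .   bit 20 = 0  t=2,i=15
  #..## -> #   bit 19 = 1  t=0,i=12
  #..#. -> .   bit 18 = 0  t=1,i=7
  #...# -> #   bit 17 = 1  t=1,i=1
  #.... -> #   bit 16 = 1  t=0,i=5
  .#### -> .   bit 15 = 0  t=0,i=14
  .###. -> .   bit 14 = 0  t=0,i=9
  .##.# -> #   bit 13 = 1  t=2,i=13
  .##.. -> #   bit 12 = 1  t=0,i=3
  .#.## -> .   bit 11 = 0  t=1,i=9
  .#.#. -> #   bit 10 = 1  t=8,i=5
  .#..# -> .   bit 9 = 0  t=2,i=16
  .#... -> .   bit 8 = 0  t=3,i=14
  ..### -> #   bit 7 = 1  t=0,i=8
  ..##. -> .   bit 6 = 0  t=0,i=2
  ..#.# -> .   bit 5 = 0  t=1,i=8
  ..#.. -> .   bit 4 = 0  t=3,i=13
  ...## -> .   bit 3 = 0  t=0,i=1
  ...#. -> .   bit 2 = 0  t=2,i=9
  ....# -> .   bit 1 = 0  t=0,i=0
  ..... -> #   bit 0 = 1  t=0,i=19
  bits 01110011100010110011010010000001 = 1938502785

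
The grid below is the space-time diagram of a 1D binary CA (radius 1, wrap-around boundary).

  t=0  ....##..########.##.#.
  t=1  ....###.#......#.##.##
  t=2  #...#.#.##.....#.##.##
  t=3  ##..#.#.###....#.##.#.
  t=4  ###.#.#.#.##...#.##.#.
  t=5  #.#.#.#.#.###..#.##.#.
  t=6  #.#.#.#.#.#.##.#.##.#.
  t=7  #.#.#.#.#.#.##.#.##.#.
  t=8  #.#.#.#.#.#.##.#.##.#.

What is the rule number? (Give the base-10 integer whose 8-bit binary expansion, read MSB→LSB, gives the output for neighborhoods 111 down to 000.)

  [7] ### => .  t=0,i=9
  [6] ##. => #  t=0,i=5
  [5] #.# => .  t=0,i=16
  [4] #.. => #  t=0,i=6
  [3] .## => #  t=0,i=4
  [2] .#. => #  t=0,i=20
  [1] ..# => .  t=0,i=3
  [0] ... => .  t=0,i=0
  bits 01011100 = 92

92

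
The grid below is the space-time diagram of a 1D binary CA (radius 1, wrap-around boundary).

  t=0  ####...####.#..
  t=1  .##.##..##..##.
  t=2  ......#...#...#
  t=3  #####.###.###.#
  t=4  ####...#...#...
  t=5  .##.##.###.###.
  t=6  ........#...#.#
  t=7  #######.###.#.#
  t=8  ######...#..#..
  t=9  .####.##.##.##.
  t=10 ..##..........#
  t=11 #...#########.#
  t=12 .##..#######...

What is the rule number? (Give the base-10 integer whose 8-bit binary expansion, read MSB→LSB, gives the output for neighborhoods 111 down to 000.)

  [7] ### => #  t=0,i=1
  [6] ##. => .  t=0,i=3
  [5] #.# => .  t=0,i=11
  [4] #.. => #  t=0,i=4
  [3] .## => .  t=0,i=0
  [2] .#. => #  t=0,i=12
  [1] ..# => .  t=0,i=6
  [0] ... => #  t=0,i=5
  bits 10010101 = 149

149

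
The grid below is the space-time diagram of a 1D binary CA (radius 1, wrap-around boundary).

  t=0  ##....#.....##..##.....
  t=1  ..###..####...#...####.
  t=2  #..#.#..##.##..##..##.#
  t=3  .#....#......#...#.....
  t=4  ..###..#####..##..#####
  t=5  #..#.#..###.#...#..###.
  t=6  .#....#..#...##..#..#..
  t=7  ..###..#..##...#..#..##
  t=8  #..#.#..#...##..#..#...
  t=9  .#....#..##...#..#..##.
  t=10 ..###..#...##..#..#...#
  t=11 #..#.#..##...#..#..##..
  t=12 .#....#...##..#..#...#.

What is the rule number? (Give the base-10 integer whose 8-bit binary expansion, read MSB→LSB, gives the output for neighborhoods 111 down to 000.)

  [7] ### => #  t=1,i=3
  [6] ##. => .  t=0,i=1
  [5] #.# => .  t=2,i=4
  [4] #.. => #  t=0,i=2
  [3] .## => .  t=0,i=0
  [2] .#. => .  t=0,i=6
  [1] ..# => .  t=0,i=5
  [0] ... => #  t=0,i=3
  bits 10010001 = 145

145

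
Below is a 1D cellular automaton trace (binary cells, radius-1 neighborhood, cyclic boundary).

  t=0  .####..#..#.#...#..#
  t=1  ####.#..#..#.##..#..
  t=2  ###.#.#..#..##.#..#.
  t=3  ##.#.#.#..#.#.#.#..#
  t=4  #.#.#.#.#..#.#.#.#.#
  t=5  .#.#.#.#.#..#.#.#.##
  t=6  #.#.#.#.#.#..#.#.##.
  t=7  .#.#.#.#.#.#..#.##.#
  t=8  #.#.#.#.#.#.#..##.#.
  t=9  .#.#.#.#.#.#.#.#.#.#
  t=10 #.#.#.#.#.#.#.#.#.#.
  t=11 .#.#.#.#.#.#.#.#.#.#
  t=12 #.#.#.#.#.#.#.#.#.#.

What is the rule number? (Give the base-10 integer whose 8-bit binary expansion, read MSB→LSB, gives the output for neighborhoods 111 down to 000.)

185

  nb ###: next=#  (t=0,i=2, bit7=1)
  nb ##.: next=.  (t=0,i=4, bit6=0)
  nb #.#: next=#  (t=0,i=0, bit5=1)
  nb #..: next=#  (t=0,i=5, bit4=1)
  nb .##: next=#  (t=0,i=1, bit3=1)
  nb .#.: next=.  (t=0,i=7, bit2=0)
  nb ..#: next=.  (t=0,i=6, bit1=0)
  nb ...: next=#  (t=0,i=14, bit0=1)
  bits 10111001 = 185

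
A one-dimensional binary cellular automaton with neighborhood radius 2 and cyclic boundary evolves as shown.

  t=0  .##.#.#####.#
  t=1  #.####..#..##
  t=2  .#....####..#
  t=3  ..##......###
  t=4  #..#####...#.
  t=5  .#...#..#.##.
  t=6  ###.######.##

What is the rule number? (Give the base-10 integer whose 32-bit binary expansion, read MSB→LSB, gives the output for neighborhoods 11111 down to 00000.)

  [31] ##### => #  t=0,i=8
  [30] ####. => .  t=0,i=9
  [29] ###.# => .  t=0,i=10
  [28] ###.. => .  t=1,i=5
  [27] ##.## => #  t=1,i=1
  [26] ##.#. => #  t=0,i=3
  [25] ##..# => #  t=1,i=6
  [24] ##... => #  t=3,i=4
  [23] #.### => .  t=0,i=6
  [22] #.##. => .  t=0,i=1
  [21] #.#.# => #  t=0,i=4
  [20] #.#.. => .  t=2,i=1
  [19] #..## => .  t=1,i=10
  [18] #..#. => #  t=1,i=7
  [17] #...# => .  t=4,i=9
  [16] #.... => #  t=2,i=3
  [15] .#### => .  t=0,i=7
  [14] .###. => #  t=1,i=12
  [13] .##.# => #  t=0,i=2
  [12] .##.. => #  t=3,i=3
  [11] .#.## => #  t=0,i=0
  [10] .#.#. => .  t=2,i=0
  [9] .#..# => #  t=1,i=9
  [8] .#... => #  t=2,i=2
  [7] ..### => .  t=1,i=11
  [6] ..##. => .  t=3,i=2
  [5] ..#.# => #  t=2,i=12
  [4] ..#.. => #  t=1,i=8
  [3] ...## => .  t=2,i=5
  [2] ...#. => #  t=4,i=10
  [1] ....# => .  t=2,i=4
  [0] ..... => #  t=3,i=6
  bits 10001111001001010111101100110101 = 2401598261

2401598261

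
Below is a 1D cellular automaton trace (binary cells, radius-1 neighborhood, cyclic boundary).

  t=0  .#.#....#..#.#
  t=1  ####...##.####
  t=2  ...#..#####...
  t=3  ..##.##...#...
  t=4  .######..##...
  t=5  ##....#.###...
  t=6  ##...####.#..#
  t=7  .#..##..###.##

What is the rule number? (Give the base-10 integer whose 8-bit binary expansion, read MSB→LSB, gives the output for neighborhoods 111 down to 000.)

  nb ###: next=.  (t=1,i=0, bit7=0)
  nb ##.: next=#  (t=1,i=3, bit6=1)
  nb #.#: next=#  (t=0,i=0, bit5=1)
  nb #..: next=.  (t=0,i=4, bit4=0)
  nb .##: next=#  (t=1,i=7, bit3=1)
  nb .#.: next=#  (t=0,i=1, bit2=1)
  nb ..#: next=#  (t=0,i=7, bit1=1)
  nb ...: next=.  (t=0,i=5, bit0=0)
  bits 01101110 = 110

110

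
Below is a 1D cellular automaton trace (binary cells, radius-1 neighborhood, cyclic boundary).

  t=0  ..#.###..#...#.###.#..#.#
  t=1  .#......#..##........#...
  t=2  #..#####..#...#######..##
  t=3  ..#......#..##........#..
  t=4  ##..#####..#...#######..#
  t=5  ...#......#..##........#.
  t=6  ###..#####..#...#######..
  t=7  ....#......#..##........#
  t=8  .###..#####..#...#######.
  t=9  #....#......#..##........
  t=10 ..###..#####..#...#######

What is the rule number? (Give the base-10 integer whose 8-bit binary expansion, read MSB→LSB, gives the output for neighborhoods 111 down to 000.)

  ###|.  b7=0 t=0,i=5
  ##.|.  b6=0 t=0,i=6
  #.#|.  b5=0 t=0,i=3
  #..|.  b4=0 t=0,i=0
  .##|.  b3=0 t=0,i=4
  .#.|.  b2=0 t=0,i=2
  ..#|#  b1=1 t=0,i=1
  ...|#  b0=1 t=0,i=11
  bits 00000011 = 3

3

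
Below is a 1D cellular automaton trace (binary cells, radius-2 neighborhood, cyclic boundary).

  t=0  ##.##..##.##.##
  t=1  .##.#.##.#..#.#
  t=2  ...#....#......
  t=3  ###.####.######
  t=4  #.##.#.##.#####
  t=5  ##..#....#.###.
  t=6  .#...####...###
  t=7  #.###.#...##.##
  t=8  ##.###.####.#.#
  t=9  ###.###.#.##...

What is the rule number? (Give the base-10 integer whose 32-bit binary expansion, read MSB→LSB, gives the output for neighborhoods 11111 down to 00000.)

  #####|#  b31=1 t=3,i=0
  ####.|.  b30=0 t=0,i=0
  ###.#|#  b29=1 t=0,i=1
  ###..|.  b28=0 t=6,i=8
  ##.##|#  b27=1 t=0,i=2
  ##.#.|#  b26=1 t=1,i=3
  ##..#|.  b25=0 t=0,i=5
  ##...|.  b24=0 t=6,i=9
  #.###|.  b23=0 t=0,i=13
  #.##.|.  b22=0 t=0,i=3
  #.#.#|.  b21=0 t=1,i=4
  #.#..|.  b20=0 t=1,i=9
  #..##|#  b19=1 t=0,i=6
  #..#.|.  b18=0 t=1,i=11
  #...#|#  b17=1 t=6,i=3
  #....|#  b16=1 t=2,i=5
  .####|#  b15=1 t=0,i=14
  .###.|#  b14=1 t=5,i=12
  .##.#|.  b13=0 t=0,i=8
  .##..|#  b12=1 t=0,i=4
  .#.##|.  b11=0 t=1,i=0
  .#.#.|.  b10=0 t=1,i=13
  .#..#|.  b9=0 t=1,i=10
  .#...|#  b8=1 t=2,i=4
  ..###|.  b7=0 t=6,i=5
  ..##.|#  b6=1 t=0,i=7
  ..#.#|.  b5=0 t=1,i=12
  ..#..|.  b4=0 t=2,i=3
  ...##|#  b3=1 t=6,i=4
  ...#.|#  b2=1 t=2,i=2
  ....#|#  b1=1 t=2,i=1
  .....|#  b0=1 t=2,i=0
  bits 10101100000010111101000101001111 = 2886455631

2886455631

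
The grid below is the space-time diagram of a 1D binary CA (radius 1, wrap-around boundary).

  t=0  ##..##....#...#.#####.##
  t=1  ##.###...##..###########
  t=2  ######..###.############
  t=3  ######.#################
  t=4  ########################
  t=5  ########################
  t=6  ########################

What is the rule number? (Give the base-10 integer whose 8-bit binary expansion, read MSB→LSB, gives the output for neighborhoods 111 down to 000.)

238

  nb ###: next=#  (t=0,i=0, bit7=1)
  nb ##.: next=#  (t=0,i=1, bit6=1)
  nb #.#: next=#  (t=0,i=15, bit5=1)
  nb #..: next=.  (t=0,i=2, bit4=0)
  nb .##: next=#  (t=0,i=4, bit3=1)
  nb .#.: next=#  (t=0,i=10, bit2=1)
  nb ..#: next=#  (t=0,i=3, bit1=1)
  nb ...: next=.  (t=0,i=7, bit0=0)
  bits 11101110 = 238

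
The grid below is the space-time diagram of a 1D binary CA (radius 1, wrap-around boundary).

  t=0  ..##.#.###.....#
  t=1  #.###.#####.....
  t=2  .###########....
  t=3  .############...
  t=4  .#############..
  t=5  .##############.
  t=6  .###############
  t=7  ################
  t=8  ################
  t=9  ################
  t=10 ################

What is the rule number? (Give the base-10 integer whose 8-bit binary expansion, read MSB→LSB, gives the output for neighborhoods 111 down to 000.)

  nb ###: next=#  (t=0,i=8, bit7=1)
  nb ##.: next=#  (t=0,i=3, bit6=1)
  nb #.#: next=#  (t=0,i=4, bit5=1)
  nb #..: next=#  (t=0,i=0, bit4=1)
  nb .##: next=#  (t=0,i=2, bit3=1)
  nb .#.: next=.  (t=0,i=5, bit2=0)
  nb ..#: next=.  (t=0,i=1, bit1=0)
  nb ...: next=.  (t=0,i=11, bit0=0)
  bits 11111000 = 248

248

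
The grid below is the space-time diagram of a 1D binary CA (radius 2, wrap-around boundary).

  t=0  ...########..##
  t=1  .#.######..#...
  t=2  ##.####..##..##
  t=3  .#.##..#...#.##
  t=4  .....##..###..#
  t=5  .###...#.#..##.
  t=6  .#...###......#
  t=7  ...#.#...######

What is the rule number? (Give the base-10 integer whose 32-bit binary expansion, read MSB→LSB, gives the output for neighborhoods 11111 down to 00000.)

  #####|#  b31=1 t=0,i=5
  ####.|.  b30=0 t=0,i=9
  ###.#|#  b29=1 t=2,i=1
  ###..|.  b28=0 t=0,i=10
  ##.##|.  b27=0 t=2,i=2
  ##.#.|.  b26=0 t=3,i=0
  ##..#|#  b25=1 t=0,i=11
  ##...|.  b24=0 t=0,i=0
  #.###|#  b23=1 t=1,i=3
  #.##.|.  b22=0 t=3,i=3
  #.#.#|.  b21=0 t=3,i=1
  #.#..|.  b20=0 t=5,i=9
  #..##|.  b19=0 t=0,i=12
  #..#.|#  b18=1 t=1,i=10
  #...#|#  b17=1 t=0,i=1
  #....|#  b16=1 t=1,i=13
  .####|#  b15=1 t=0,i=4
  .###.|.  b14=0 t=4,i=10
  .##.#|#  b13=1 t=3,i=14
  .##..|.  b12=0 t=0,i=14
  .#.##|.  b11=0 t=1,i=2
  .#.#.|.  b10=0 t=5,i=8
  .#..#|.  b9=0 t=5,i=10
  .#...|.  b8=0 t=1,i=12
  ..###|#  b7=1 t=0,i=3
  ..##.|.  b6=0 t=0,i=13
  ..#.#|#  b5=1 t=1,i=1
  ..#..|.  b4=0 t=1,i=11
  ...##|.  b3=0 t=0,i=2
  ...#.|#  b2=1 t=1,i=0
  ....#|#  b1=1 t=1,i=14
  .....|#  b0=1 t=4,i=2
  bits 10100010100001111010000010100111 = 2726797479

2726797479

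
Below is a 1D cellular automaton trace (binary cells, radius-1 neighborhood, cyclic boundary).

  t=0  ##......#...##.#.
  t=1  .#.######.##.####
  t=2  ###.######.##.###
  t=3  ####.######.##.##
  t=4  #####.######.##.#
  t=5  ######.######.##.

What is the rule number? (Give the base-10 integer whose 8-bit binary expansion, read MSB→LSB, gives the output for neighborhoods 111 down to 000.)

231

  [7] ### => #  t=1,i=4
  [6] ##. => #  t=0,i=1
  [5] #.# => #  t=0,i=14
  [4] #.. => .  t=0,i=2
  [3] .## => .  t=0,i=0
  [2] .#. => #  t=0,i=8
  [1] ..# => #  t=0,i=7
  [0] ... => #  t=0,i=3
  bits 11100111 = 231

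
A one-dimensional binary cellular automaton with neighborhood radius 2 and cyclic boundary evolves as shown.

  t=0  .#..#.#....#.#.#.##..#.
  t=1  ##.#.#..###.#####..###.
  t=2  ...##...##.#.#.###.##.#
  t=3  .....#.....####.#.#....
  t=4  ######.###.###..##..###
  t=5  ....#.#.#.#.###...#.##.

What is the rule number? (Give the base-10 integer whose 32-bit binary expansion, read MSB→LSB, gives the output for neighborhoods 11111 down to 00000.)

1529203863

  [31] ##### => .  t=1,i=14
  [30] ####. => #  t=1,i=15
  [29] ###.# => .  t=1,i=10
  [28] ###.. => #  t=1,i=16
  [27] ##.## => #  t=1,i=11
  [26] ##.#. => .  t=1,i=2
  [25] ##..# => #  t=0,i=19
  [24] ##... => #  t=2,i=5
  [23] #.### => .  t=1,i=12
  [22] #.##. => .  t=0,i=17
  [21] #.#.# => #  t=0,i=13
  [20] #.#.. => .  t=0,i=6
  [19] #..## => .  t=1,i=7
  [18] #..#. => #  t=0,i=0
  [17] #...# => .  t=2,i=1
  [16] #.... => #  t=0,i=8
  [15] .#### => #  t=1,i=13
  [14] .###. => #  t=1,i=9
  [13] .##.# => .  t=1,i=1
  [12] .##.. => .  t=0,i=18
  [11] .#.## => #  t=0,i=16
  [10] .#.#. => #  t=0,i=5
  [9] .#..# => .  t=0,i=2
  [8] .#... => .  t=0,i=7
  [7] ..### => #  t=1,i=8
  [6] ..##. => .  t=2,i=3
  [5] ..#.# => .  t=0,i=4
  [4] ..#.. => #  t=0,i=1
  [3] ...## => .  t=2,i=2
  [2] ...#. => #  t=0,i=10
  [1] ....# => #  t=0,i=9
  [0] ..... => #  t=3,i=0
  bits 01011011001001011100110010010111 = 1529203863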